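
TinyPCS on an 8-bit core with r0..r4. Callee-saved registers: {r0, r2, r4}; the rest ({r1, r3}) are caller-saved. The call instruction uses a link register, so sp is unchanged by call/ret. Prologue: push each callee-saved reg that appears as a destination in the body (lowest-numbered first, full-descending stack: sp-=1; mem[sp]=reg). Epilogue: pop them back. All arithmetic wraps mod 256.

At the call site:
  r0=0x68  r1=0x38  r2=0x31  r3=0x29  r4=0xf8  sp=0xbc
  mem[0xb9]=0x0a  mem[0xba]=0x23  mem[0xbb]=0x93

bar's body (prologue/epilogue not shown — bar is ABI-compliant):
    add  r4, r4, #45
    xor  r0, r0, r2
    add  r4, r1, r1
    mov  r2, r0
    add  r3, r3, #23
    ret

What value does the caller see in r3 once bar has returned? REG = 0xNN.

REG = 0x40

prologue: push r0 → mem[0xbb]=0x68, sp=0xbb
prologue: push r2 → mem[0xba]=0x31, sp=0xba
prologue: push r4 → mem[0xb9]=0xf8, sp=0xb9
body[0] add  r4, r4, #45 → r4=0x25
body[1] xor  r0, r0, r2 → r0=0x59
body[2] add  r4, r1, r1 → r4=0x70
body[3] mov  r2, r0 → r2=0x59
body[4] add  r3, r3, #23 → r3=0x40
epilogue: pop r4=0xf8, sp=0xba
epilogue: pop r2=0x31, sp=0xbb
epilogue: pop r0=0x68, sp=0xbc
r3 is caller-saved → body value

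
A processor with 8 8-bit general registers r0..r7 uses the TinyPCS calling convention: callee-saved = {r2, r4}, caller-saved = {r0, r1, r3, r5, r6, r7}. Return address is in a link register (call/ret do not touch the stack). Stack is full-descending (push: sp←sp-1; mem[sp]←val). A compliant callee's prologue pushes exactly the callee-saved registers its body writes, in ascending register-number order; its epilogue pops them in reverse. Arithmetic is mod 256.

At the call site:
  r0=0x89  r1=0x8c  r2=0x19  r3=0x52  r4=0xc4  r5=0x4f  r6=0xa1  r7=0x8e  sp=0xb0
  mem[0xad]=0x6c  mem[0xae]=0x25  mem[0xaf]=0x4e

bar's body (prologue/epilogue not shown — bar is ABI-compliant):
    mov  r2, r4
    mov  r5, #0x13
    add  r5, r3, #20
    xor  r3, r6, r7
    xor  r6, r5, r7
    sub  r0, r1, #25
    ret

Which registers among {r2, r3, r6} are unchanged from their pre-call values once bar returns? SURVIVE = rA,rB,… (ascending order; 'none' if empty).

SURVIVE = r2

prologue: push r2 → mem[0xaf]=0x19, sp=0xaf
body[0] mov  r2, r4 → r2=0xc4
body[1] mov  r5, #0x13 → r5=0x13
body[2] add  r5, r3, #20 → r5=0x66
body[3] xor  r3, r6, r7 → r3=0x2f
body[4] xor  r6, r5, r7 → r6=0xe8
body[5] sub  r0, r1, #25 → r0=0x73
epilogue: pop r2=0x19, sp=0xb0
r2: callee-saved, written=True
r3: caller-saved, written=True
r6: caller-saved, written=True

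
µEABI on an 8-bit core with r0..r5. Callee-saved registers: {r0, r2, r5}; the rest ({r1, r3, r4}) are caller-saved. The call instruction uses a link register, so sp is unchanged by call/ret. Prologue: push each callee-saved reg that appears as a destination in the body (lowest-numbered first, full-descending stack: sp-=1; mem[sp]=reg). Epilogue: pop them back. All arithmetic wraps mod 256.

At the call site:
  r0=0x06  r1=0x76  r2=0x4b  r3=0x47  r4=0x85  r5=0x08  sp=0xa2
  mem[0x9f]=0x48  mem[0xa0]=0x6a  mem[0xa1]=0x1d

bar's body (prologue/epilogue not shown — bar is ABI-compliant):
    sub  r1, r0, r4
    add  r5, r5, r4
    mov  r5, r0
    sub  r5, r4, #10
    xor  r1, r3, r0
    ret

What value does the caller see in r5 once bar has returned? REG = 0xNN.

prologue: push r5 → mem[0xa1]=0x08, sp=0xa1
body[0] sub  r1, r0, r4 → r1=0x81
body[1] add  r5, r5, r4 → r5=0x8d
body[2] mov  r5, r0 → r5=0x06
body[3] sub  r5, r4, #10 → r5=0x7b
body[4] xor  r1, r3, r0 → r1=0x41
epilogue: pop r5=0x08, sp=0xa2
r5 is callee-saved → restored

REG = 0x08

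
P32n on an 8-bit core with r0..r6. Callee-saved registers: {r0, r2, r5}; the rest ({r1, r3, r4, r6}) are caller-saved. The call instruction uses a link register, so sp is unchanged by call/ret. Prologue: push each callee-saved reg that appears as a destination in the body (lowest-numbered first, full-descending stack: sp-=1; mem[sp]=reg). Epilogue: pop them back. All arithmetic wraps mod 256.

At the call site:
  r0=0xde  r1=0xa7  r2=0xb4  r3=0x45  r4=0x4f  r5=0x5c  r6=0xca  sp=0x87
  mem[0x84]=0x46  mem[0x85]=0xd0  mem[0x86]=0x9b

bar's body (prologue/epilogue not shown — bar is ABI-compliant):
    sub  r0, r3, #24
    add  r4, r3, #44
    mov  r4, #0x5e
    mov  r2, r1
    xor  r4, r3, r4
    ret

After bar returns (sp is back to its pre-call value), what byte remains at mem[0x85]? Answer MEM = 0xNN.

prologue: push r0 -> mem[0x86]=0xde, sp=0x86
prologue: push r2 -> mem[0x85]=0xb4, sp=0x85
body[0] sub  r0, r3, #24 -> r0=0x2d
body[1] add  r4, r3, #44 -> r4=0x71
body[2] mov  r4, #0x5e -> r4=0x5e
body[3] mov  r2, r1 -> r2=0xa7
body[4] xor  r4, r3, r4 -> r4=0x1b
epilogue: pop r2=0xb4, sp=0x86
epilogue: pop r0=0xde, sp=0x87
prologue pushed ['r0', 'r2'] at ['0x86', '0x85']

MEM = 0xb4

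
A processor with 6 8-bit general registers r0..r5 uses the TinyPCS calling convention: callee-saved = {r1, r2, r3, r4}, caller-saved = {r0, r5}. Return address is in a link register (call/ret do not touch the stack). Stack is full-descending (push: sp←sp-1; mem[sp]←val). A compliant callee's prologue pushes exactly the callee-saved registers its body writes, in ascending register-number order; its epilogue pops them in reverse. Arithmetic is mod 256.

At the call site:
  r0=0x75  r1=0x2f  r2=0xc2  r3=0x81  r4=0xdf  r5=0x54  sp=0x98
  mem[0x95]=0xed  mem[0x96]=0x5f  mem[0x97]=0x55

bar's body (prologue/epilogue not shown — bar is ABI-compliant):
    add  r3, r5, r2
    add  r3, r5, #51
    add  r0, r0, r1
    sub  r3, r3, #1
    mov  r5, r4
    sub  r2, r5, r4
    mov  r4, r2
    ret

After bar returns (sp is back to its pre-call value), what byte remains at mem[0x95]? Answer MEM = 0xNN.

MEM = 0xdf

prologue: push r2 → mem[0x97]=0xc2, sp=0x97
prologue: push r3 → mem[0x96]=0x81, sp=0x96
prologue: push r4 → mem[0x95]=0xdf, sp=0x95
body[0] add  r3, r5, r2 → r3=0x16
body[1] add  r3, r5, #51 → r3=0x87
body[2] add  r0, r0, r1 → r0=0xa4
body[3] sub  r3, r3, #1 → r3=0x86
body[4] mov  r5, r4 → r5=0xdf
body[5] sub  r2, r5, r4 → r2=0x00
body[6] mov  r4, r2 → r4=0x00
epilogue: pop r4=0xdf, sp=0x96
epilogue: pop r3=0x81, sp=0x97
epilogue: pop r2=0xc2, sp=0x98
prologue pushed ['r2', 'r3', 'r4'] at ['0x97', '0x96', '0x95']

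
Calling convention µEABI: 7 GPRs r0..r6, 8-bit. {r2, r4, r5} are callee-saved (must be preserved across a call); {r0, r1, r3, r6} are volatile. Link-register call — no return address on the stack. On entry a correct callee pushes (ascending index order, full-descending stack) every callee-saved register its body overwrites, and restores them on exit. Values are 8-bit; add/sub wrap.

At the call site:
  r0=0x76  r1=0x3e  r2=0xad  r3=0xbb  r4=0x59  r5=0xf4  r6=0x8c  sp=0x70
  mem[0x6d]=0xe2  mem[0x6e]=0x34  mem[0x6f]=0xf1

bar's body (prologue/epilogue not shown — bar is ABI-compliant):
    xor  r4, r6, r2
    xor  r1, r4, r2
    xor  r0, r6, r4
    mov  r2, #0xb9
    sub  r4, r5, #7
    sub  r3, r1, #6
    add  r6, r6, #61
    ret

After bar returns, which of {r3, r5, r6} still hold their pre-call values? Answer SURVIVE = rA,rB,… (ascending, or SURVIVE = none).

SURVIVE = r5

prologue: push r2 → mem[0x6f]=0xad, sp=0x6f
prologue: push r4 → mem[0x6e]=0x59, sp=0x6e
body[0] xor  r4, r6, r2 → r4=0x21
body[1] xor  r1, r4, r2 → r1=0x8c
body[2] xor  r0, r6, r4 → r0=0xad
body[3] mov  r2, #0xb9 → r2=0xb9
body[4] sub  r4, r5, #7 → r4=0xed
body[5] sub  r3, r1, #6 → r3=0x86
body[6] add  r6, r6, #61 → r6=0xc9
epilogue: pop r4=0x59, sp=0x6f
epilogue: pop r2=0xad, sp=0x70
r3: caller-saved, written=True
r5: callee-saved, written=False
r6: caller-saved, written=True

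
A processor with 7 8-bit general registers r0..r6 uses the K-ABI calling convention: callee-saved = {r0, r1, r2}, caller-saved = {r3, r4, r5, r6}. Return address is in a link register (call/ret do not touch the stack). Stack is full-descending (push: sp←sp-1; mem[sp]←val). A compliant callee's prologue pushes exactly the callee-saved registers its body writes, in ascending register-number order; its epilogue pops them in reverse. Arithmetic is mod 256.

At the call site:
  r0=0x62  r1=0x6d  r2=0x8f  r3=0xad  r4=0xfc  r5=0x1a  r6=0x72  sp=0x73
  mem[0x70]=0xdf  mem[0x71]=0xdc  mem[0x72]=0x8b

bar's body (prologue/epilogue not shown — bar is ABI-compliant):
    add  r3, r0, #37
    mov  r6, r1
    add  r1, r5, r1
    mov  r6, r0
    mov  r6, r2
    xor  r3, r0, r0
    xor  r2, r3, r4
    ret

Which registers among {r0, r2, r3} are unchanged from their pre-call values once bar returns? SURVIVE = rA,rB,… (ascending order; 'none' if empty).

prologue: push r1 → mem[0x72]=0x6d, sp=0x72
prologue: push r2 → mem[0x71]=0x8f, sp=0x71
body[0] add  r3, r0, #37 → r3=0x87
body[1] mov  r6, r1 → r6=0x6d
body[2] add  r1, r5, r1 → r1=0x87
body[3] mov  r6, r0 → r6=0x62
body[4] mov  r6, r2 → r6=0x8f
body[5] xor  r3, r0, r0 → r3=0x00
body[6] xor  r2, r3, r4 → r2=0xfc
epilogue: pop r2=0x8f, sp=0x72
epilogue: pop r1=0x6d, sp=0x73
r0: callee-saved, written=False
r2: callee-saved, written=True
r3: caller-saved, written=True

SURVIVE = r0,r2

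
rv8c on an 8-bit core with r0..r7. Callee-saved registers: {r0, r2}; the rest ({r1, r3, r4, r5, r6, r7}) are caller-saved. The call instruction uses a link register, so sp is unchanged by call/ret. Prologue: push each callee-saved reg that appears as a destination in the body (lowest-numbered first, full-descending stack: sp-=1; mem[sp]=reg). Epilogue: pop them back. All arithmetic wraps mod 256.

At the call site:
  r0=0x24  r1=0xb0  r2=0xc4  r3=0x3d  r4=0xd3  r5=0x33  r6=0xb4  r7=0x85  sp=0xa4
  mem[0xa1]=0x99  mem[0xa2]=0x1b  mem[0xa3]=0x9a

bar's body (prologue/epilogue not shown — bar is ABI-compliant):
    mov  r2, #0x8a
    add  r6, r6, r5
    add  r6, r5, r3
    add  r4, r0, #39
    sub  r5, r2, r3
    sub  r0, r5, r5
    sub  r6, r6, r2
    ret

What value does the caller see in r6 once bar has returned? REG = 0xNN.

prologue: push r0 → mem[0xa3]=0x24, sp=0xa3
prologue: push r2 → mem[0xa2]=0xc4, sp=0xa2
body[0] mov  r2, #0x8a → r2=0x8a
body[1] add  r6, r6, r5 → r6=0xe7
body[2] add  r6, r5, r3 → r6=0x70
body[3] add  r4, r0, #39 → r4=0x4b
body[4] sub  r5, r2, r3 → r5=0x4d
body[5] sub  r0, r5, r5 → r0=0x00
body[6] sub  r6, r6, r2 → r6=0xe6
epilogue: pop r2=0xc4, sp=0xa3
epilogue: pop r0=0x24, sp=0xa4
r6 is caller-saved → body value

REG = 0xe6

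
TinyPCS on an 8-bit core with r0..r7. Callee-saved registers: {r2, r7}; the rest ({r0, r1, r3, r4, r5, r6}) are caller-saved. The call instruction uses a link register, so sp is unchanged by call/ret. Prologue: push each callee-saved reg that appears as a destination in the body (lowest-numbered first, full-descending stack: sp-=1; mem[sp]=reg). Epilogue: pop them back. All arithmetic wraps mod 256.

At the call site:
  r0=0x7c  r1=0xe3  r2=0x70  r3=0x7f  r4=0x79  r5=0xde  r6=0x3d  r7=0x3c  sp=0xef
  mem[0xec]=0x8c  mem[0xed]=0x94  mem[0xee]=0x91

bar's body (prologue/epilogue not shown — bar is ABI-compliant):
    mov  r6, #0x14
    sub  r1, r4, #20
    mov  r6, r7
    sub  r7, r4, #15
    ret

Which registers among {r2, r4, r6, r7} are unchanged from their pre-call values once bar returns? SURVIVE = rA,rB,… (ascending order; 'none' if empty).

SURVIVE = r2,r4,r7

prologue: push r7 → mem[0xee]=0x3c, sp=0xee
body[0] mov  r6, #0x14 → r6=0x14
body[1] sub  r1, r4, #20 → r1=0x65
body[2] mov  r6, r7 → r6=0x3c
body[3] sub  r7, r4, #15 → r7=0x6a
epilogue: pop r7=0x3c, sp=0xef
r2: callee-saved, written=False
r4: caller-saved, written=False
r6: caller-saved, written=True
r7: callee-saved, written=True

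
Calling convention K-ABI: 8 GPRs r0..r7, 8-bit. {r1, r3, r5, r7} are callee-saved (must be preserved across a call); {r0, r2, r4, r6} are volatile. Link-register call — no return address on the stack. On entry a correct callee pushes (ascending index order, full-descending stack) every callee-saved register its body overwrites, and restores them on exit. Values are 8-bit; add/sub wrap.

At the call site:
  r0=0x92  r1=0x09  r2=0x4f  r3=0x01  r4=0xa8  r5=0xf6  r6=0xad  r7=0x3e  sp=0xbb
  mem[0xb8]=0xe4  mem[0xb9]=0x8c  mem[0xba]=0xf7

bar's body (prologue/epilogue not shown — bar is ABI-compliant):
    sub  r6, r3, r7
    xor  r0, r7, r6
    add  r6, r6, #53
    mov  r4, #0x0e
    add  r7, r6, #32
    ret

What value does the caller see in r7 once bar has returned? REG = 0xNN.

REG = 0x3e

prologue: push r7 -> mem[0xba]=0x3e, sp=0xba
body[0] sub  r6, r3, r7 -> r6=0xc3
body[1] xor  r0, r7, r6 -> r0=0xfd
body[2] add  r6, r6, #53 -> r6=0xf8
body[3] mov  r4, #0x0e -> r4=0x0e
body[4] add  r7, r6, #32 -> r7=0x18
epilogue: pop r7=0x3e, sp=0xbb
r7 is callee-saved -> restored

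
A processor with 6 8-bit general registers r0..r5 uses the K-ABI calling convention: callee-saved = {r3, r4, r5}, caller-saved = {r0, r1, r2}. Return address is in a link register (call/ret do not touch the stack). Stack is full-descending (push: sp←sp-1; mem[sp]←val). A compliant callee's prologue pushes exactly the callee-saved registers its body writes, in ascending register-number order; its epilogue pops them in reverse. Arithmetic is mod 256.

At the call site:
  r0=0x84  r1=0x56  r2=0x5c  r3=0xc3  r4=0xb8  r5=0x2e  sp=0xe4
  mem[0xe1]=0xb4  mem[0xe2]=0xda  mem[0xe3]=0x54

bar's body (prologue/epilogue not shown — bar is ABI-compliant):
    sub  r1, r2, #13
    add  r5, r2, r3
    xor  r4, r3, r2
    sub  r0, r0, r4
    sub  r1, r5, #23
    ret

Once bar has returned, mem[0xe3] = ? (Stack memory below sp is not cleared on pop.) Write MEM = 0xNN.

prologue: push r4 → mem[0xe3]=0xb8, sp=0xe3
prologue: push r5 → mem[0xe2]=0x2e, sp=0xe2
body[0] sub  r1, r2, #13 → r1=0x4f
body[1] add  r5, r2, r3 → r5=0x1f
body[2] xor  r4, r3, r2 → r4=0x9f
body[3] sub  r0, r0, r4 → r0=0xe5
body[4] sub  r1, r5, #23 → r1=0x08
epilogue: pop r5=0x2e, sp=0xe3
epilogue: pop r4=0xb8, sp=0xe4
prologue pushed ['r4', 'r5'] at ['0xe3', '0xe2']

MEM = 0xb8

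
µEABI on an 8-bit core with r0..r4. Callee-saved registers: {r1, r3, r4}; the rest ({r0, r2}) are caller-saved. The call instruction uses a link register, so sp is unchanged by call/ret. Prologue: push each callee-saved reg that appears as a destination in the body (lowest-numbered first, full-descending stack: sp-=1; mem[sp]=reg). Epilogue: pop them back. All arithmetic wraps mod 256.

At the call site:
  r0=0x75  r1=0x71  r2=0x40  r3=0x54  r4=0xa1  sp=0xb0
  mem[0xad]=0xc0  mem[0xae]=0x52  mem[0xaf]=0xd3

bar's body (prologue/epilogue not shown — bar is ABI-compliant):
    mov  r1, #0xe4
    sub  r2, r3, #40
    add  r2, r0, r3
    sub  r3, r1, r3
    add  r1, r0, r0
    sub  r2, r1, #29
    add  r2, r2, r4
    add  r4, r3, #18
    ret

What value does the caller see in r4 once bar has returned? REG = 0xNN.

REG = 0xa1

prologue: push r1 → mem[0xaf]=0x71, sp=0xaf
prologue: push r3 → mem[0xae]=0x54, sp=0xae
prologue: push r4 → mem[0xad]=0xa1, sp=0xad
body[0] mov  r1, #0xe4 → r1=0xe4
body[1] sub  r2, r3, #40 → r2=0x2c
body[2] add  r2, r0, r3 → r2=0xc9
body[3] sub  r3, r1, r3 → r3=0x90
body[4] add  r1, r0, r0 → r1=0xea
body[5] sub  r2, r1, #29 → r2=0xcd
body[6] add  r2, r2, r4 → r2=0x6e
body[7] add  r4, r3, #18 → r4=0xa2
epilogue: pop r4=0xa1, sp=0xae
epilogue: pop r3=0x54, sp=0xaf
epilogue: pop r1=0x71, sp=0xb0
r4 is callee-saved → restored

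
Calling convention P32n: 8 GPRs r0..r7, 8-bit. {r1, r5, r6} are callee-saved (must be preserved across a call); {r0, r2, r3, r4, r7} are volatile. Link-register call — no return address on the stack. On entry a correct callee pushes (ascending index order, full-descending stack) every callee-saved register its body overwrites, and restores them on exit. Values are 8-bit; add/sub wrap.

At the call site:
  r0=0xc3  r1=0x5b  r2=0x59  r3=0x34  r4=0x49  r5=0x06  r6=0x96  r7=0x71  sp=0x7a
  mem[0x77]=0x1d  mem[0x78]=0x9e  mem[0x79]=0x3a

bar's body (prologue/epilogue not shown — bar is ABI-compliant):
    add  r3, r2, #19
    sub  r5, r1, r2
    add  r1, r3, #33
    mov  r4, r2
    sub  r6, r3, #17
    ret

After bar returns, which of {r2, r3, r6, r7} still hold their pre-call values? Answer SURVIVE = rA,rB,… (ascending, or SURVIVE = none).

SURVIVE = r2,r6,r7

prologue: push r1 -> mem[0x79]=0x5b, sp=0x79
prologue: push r5 -> mem[0x78]=0x06, sp=0x78
prologue: push r6 -> mem[0x77]=0x96, sp=0x77
body[0] add  r3, r2, #19 -> r3=0x6c
body[1] sub  r5, r1, r2 -> r5=0x02
body[2] add  r1, r3, #33 -> r1=0x8d
body[3] mov  r4, r2 -> r4=0x59
body[4] sub  r6, r3, #17 -> r6=0x5b
epilogue: pop r6=0x96, sp=0x78
epilogue: pop r5=0x06, sp=0x79
epilogue: pop r1=0x5b, sp=0x7a
r2: caller-saved, written=False
r3: caller-saved, written=True
r6: callee-saved, written=True
r7: caller-saved, written=False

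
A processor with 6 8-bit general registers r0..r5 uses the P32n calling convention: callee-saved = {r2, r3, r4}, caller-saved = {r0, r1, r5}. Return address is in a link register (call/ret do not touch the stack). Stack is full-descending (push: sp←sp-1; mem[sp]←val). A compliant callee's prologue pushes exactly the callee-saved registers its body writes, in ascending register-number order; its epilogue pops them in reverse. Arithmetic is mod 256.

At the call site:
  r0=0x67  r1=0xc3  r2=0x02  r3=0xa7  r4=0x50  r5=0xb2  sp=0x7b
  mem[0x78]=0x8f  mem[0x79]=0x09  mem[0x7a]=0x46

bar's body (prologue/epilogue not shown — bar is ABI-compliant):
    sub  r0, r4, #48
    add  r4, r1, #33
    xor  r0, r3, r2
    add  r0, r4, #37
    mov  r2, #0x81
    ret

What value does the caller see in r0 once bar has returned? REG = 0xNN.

REG = 0x09

prologue: push r2 → mem[0x7a]=0x02, sp=0x7a
prologue: push r4 → mem[0x79]=0x50, sp=0x79
body[0] sub  r0, r4, #48 → r0=0x20
body[1] add  r4, r1, #33 → r4=0xe4
body[2] xor  r0, r3, r2 → r0=0xa5
body[3] add  r0, r4, #37 → r0=0x09
body[4] mov  r2, #0x81 → r2=0x81
epilogue: pop r4=0x50, sp=0x7a
epilogue: pop r2=0x02, sp=0x7b
r0 is caller-saved → body value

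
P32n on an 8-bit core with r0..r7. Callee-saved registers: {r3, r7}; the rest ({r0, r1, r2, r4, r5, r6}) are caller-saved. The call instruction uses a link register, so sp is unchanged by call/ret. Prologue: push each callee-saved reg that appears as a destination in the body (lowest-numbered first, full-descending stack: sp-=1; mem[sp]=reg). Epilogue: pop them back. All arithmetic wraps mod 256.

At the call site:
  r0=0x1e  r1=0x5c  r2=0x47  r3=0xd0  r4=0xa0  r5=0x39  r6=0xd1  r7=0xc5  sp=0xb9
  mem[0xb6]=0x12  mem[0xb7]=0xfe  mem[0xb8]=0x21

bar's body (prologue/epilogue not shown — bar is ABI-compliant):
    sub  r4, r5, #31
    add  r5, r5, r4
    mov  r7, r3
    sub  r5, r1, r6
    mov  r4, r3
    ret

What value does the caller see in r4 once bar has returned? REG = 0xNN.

prologue: push r7 → mem[0xb8]=0xc5, sp=0xb8
body[0] sub  r4, r5, #31 → r4=0x1a
body[1] add  r5, r5, r4 → r5=0x53
body[2] mov  r7, r3 → r7=0xd0
body[3] sub  r5, r1, r6 → r5=0x8b
body[4] mov  r4, r3 → r4=0xd0
epilogue: pop r7=0xc5, sp=0xb9
r4 is caller-saved → body value

REG = 0xd0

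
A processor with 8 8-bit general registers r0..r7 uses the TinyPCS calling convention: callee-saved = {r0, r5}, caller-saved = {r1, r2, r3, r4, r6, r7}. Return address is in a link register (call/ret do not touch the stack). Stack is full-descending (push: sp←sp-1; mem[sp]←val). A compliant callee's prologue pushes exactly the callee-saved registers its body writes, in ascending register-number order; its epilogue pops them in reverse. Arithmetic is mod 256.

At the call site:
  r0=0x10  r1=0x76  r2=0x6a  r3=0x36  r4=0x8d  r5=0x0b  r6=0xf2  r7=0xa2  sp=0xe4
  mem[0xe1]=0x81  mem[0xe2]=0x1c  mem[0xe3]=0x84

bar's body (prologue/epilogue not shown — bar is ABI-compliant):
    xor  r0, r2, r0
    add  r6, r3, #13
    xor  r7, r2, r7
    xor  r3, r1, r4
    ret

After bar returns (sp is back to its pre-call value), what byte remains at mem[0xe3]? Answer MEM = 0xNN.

prologue: push r0 -> mem[0xe3]=0x10, sp=0xe3
body[0] xor  r0, r2, r0 -> r0=0x7a
body[1] add  r6, r3, #13 -> r6=0x43
body[2] xor  r7, r2, r7 -> r7=0xc8
body[3] xor  r3, r1, r4 -> r3=0xfb
epilogue: pop r0=0x10, sp=0xe4
prologue pushed ['r0'] at ['0xe3']

MEM = 0x10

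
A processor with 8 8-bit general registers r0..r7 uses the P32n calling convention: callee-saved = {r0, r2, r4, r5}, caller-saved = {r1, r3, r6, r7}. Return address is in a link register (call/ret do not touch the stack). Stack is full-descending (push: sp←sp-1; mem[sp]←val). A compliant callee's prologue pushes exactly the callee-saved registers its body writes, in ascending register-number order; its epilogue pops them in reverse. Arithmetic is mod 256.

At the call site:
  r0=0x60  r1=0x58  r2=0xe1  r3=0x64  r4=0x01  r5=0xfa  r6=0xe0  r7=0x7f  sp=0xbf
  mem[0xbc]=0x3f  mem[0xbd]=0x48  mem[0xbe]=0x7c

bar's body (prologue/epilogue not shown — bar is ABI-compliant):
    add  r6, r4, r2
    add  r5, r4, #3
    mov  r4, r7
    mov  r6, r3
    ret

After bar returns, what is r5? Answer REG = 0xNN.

REG = 0xfa

prologue: push r4 → mem[0xbe]=0x01, sp=0xbe
prologue: push r5 → mem[0xbd]=0xfa, sp=0xbd
body[0] add  r6, r4, r2 → r6=0xe2
body[1] add  r5, r4, #3 → r5=0x04
body[2] mov  r4, r7 → r4=0x7f
body[3] mov  r6, r3 → r6=0x64
epilogue: pop r5=0xfa, sp=0xbe
epilogue: pop r4=0x01, sp=0xbf
r5 is callee-saved → restored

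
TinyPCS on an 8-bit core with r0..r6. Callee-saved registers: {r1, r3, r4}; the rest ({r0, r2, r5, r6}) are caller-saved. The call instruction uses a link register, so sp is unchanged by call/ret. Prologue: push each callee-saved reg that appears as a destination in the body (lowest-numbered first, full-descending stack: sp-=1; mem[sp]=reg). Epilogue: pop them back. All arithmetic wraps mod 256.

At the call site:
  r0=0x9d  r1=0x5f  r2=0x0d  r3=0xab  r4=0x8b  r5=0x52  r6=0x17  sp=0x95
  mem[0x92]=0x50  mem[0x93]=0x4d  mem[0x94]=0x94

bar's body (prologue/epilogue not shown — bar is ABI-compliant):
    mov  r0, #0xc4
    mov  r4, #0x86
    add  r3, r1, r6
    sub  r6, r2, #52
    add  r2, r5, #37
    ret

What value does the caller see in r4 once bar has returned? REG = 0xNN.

prologue: push r3 -> mem[0x94]=0xab, sp=0x94
prologue: push r4 -> mem[0x93]=0x8b, sp=0x93
body[0] mov  r0, #0xc4 -> r0=0xc4
body[1] mov  r4, #0x86 -> r4=0x86
body[2] add  r3, r1, r6 -> r3=0x76
body[3] sub  r6, r2, #52 -> r6=0xd9
body[4] add  r2, r5, #37 -> r2=0x77
epilogue: pop r4=0x8b, sp=0x94
epilogue: pop r3=0xab, sp=0x95
r4 is callee-saved -> restored

REG = 0x8b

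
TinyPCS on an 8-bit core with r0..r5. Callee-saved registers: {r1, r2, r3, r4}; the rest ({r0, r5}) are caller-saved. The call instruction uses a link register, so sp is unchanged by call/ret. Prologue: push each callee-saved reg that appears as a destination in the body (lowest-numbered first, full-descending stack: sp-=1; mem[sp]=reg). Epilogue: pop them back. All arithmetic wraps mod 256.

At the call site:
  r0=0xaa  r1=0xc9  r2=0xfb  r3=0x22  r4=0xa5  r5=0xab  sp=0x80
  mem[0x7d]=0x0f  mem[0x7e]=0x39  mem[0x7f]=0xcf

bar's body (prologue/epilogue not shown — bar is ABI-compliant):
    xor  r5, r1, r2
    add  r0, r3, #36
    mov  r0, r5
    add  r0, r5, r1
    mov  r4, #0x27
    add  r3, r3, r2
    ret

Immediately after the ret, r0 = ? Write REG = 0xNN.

REG = 0xfb

prologue: push r3 -> mem[0x7f]=0x22, sp=0x7f
prologue: push r4 -> mem[0x7e]=0xa5, sp=0x7e
body[0] xor  r5, r1, r2 -> r5=0x32
body[1] add  r0, r3, #36 -> r0=0x46
body[2] mov  r0, r5 -> r0=0x32
body[3] add  r0, r5, r1 -> r0=0xfb
body[4] mov  r4, #0x27 -> r4=0x27
body[5] add  r3, r3, r2 -> r3=0x1d
epilogue: pop r4=0xa5, sp=0x7f
epilogue: pop r3=0x22, sp=0x80
r0 is caller-saved -> body value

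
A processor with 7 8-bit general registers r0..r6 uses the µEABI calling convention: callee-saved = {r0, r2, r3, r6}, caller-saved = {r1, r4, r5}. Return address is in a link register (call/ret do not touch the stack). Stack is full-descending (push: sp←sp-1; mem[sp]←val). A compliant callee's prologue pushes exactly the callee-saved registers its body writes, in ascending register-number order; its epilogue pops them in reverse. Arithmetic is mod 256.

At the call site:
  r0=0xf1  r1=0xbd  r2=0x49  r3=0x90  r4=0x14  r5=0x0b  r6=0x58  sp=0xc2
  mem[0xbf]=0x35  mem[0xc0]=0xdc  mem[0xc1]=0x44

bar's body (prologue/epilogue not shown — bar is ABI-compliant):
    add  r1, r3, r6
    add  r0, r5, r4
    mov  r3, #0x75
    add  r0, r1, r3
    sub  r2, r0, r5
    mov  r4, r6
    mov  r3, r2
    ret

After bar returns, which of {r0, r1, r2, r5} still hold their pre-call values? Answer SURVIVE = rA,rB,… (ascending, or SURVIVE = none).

prologue: push r0 -> mem[0xc1]=0xf1, sp=0xc1
prologue: push r2 -> mem[0xc0]=0x49, sp=0xc0
prologue: push r3 -> mem[0xbf]=0x90, sp=0xbf
body[0] add  r1, r3, r6 -> r1=0xe8
body[1] add  r0, r5, r4 -> r0=0x1f
body[2] mov  r3, #0x75 -> r3=0x75
body[3] add  r0, r1, r3 -> r0=0x5d
body[4] sub  r2, r0, r5 -> r2=0x52
body[5] mov  r4, r6 -> r4=0x58
body[6] mov  r3, r2 -> r3=0x52
epilogue: pop r3=0x90, sp=0xc0
epilogue: pop r2=0x49, sp=0xc1
epilogue: pop r0=0xf1, sp=0xc2
r0: callee-saved, written=True
r1: caller-saved, written=True
r2: callee-saved, written=True
r5: caller-saved, written=False

SURVIVE = r0,r2,r5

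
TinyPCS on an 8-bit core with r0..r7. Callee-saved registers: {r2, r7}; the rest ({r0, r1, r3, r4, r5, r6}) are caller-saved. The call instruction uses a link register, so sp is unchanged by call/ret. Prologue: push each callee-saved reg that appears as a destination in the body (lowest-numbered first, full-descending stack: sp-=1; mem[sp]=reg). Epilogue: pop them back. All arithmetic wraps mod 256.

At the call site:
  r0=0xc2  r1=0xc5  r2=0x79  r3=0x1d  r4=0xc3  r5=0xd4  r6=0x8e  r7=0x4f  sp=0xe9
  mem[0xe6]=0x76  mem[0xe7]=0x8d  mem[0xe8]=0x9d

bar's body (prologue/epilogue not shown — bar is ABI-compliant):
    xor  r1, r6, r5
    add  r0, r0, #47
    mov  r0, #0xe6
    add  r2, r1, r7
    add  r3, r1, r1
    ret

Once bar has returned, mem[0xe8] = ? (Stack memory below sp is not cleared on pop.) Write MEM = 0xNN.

prologue: push r2 -> mem[0xe8]=0x79, sp=0xe8
body[0] xor  r1, r6, r5 -> r1=0x5a
body[1] add  r0, r0, #47 -> r0=0xf1
body[2] mov  r0, #0xe6 -> r0=0xe6
body[3] add  r2, r1, r7 -> r2=0xa9
body[4] add  r3, r1, r1 -> r3=0xb4
epilogue: pop r2=0x79, sp=0xe9
prologue pushed ['r2'] at ['0xe8']

MEM = 0x79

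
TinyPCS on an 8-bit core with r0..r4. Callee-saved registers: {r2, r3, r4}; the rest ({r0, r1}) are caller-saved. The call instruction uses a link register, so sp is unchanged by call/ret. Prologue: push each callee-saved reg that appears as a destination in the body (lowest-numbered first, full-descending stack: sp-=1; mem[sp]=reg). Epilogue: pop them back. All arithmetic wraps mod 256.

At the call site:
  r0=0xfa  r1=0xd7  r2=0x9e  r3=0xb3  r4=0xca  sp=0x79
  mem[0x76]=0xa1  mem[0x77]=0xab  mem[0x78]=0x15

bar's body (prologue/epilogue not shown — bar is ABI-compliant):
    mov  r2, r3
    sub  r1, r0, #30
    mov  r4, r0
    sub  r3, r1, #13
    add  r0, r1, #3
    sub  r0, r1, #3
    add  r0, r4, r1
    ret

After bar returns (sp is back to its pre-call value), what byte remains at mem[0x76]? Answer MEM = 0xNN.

MEM = 0xca

prologue: push r2 -> mem[0x78]=0x9e, sp=0x78
prologue: push r3 -> mem[0x77]=0xb3, sp=0x77
prologue: push r4 -> mem[0x76]=0xca, sp=0x76
body[0] mov  r2, r3 -> r2=0xb3
body[1] sub  r1, r0, #30 -> r1=0xdc
body[2] mov  r4, r0 -> r4=0xfa
body[3] sub  r3, r1, #13 -> r3=0xcf
body[4] add  r0, r1, #3 -> r0=0xdf
body[5] sub  r0, r1, #3 -> r0=0xd9
body[6] add  r0, r4, r1 -> r0=0xd6
epilogue: pop r4=0xca, sp=0x77
epilogue: pop r3=0xb3, sp=0x78
epilogue: pop r2=0x9e, sp=0x79
prologue pushed ['r2', 'r3', 'r4'] at ['0x78', '0x77', '0x76']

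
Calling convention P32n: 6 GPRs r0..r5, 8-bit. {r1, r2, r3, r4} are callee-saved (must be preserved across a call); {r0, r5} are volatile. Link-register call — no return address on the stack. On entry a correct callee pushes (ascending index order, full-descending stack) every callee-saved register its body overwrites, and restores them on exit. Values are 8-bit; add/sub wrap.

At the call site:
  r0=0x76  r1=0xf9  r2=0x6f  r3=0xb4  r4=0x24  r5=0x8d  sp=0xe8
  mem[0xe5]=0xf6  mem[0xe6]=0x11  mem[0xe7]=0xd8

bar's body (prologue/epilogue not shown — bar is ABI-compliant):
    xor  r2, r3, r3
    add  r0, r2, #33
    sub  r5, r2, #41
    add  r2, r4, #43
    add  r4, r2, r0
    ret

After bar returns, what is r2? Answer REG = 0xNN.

prologue: push r2 -> mem[0xe7]=0x6f, sp=0xe7
prologue: push r4 -> mem[0xe6]=0x24, sp=0xe6
body[0] xor  r2, r3, r3 -> r2=0x00
body[1] add  r0, r2, #33 -> r0=0x21
body[2] sub  r5, r2, #41 -> r5=0xd7
body[3] add  r2, r4, #43 -> r2=0x4f
body[4] add  r4, r2, r0 -> r4=0x70
epilogue: pop r4=0x24, sp=0xe7
epilogue: pop r2=0x6f, sp=0xe8
r2 is callee-saved -> restored

REG = 0x6f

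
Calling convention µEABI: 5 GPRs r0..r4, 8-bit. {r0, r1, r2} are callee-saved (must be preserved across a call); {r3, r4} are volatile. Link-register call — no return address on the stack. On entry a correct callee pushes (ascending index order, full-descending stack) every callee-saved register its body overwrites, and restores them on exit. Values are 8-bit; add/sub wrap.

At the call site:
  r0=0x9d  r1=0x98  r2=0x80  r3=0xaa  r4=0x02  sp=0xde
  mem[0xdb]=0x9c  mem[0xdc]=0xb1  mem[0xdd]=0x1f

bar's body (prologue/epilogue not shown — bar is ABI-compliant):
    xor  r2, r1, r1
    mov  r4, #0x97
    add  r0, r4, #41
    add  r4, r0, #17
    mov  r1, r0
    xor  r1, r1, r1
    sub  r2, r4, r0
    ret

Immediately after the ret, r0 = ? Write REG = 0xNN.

prologue: push r0 -> mem[0xdd]=0x9d, sp=0xdd
prologue: push r1 -> mem[0xdc]=0x98, sp=0xdc
prologue: push r2 -> mem[0xdb]=0x80, sp=0xdb
body[0] xor  r2, r1, r1 -> r2=0x00
body[1] mov  r4, #0x97 -> r4=0x97
body[2] add  r0, r4, #41 -> r0=0xc0
body[3] add  r4, r0, #17 -> r4=0xd1
body[4] mov  r1, r0 -> r1=0xc0
body[5] xor  r1, r1, r1 -> r1=0x00
body[6] sub  r2, r4, r0 -> r2=0x11
epilogue: pop r2=0x80, sp=0xdc
epilogue: pop r1=0x98, sp=0xdd
epilogue: pop r0=0x9d, sp=0xde
r0 is callee-saved -> restored

REG = 0x9d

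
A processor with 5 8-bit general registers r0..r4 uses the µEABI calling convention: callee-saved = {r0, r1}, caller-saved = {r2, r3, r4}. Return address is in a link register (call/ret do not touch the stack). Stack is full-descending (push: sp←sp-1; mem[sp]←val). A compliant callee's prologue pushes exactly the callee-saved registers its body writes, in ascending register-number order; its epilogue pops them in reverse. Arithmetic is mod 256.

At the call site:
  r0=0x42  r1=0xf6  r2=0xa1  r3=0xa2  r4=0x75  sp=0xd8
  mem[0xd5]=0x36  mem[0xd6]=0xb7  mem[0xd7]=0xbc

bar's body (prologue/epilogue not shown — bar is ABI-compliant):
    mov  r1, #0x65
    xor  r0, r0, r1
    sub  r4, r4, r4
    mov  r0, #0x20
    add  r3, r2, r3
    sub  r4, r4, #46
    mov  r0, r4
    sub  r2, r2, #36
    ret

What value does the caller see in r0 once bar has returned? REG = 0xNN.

REG = 0x42

prologue: push r0 → mem[0xd7]=0x42, sp=0xd7
prologue: push r1 → mem[0xd6]=0xf6, sp=0xd6
body[0] mov  r1, #0x65 → r1=0x65
body[1] xor  r0, r0, r1 → r0=0x27
body[2] sub  r4, r4, r4 → r4=0x00
body[3] mov  r0, #0x20 → r0=0x20
body[4] add  r3, r2, r3 → r3=0x43
body[5] sub  r4, r4, #46 → r4=0xd2
body[6] mov  r0, r4 → r0=0xd2
body[7] sub  r2, r2, #36 → r2=0x7d
epilogue: pop r1=0xf6, sp=0xd7
epilogue: pop r0=0x42, sp=0xd8
r0 is callee-saved → restored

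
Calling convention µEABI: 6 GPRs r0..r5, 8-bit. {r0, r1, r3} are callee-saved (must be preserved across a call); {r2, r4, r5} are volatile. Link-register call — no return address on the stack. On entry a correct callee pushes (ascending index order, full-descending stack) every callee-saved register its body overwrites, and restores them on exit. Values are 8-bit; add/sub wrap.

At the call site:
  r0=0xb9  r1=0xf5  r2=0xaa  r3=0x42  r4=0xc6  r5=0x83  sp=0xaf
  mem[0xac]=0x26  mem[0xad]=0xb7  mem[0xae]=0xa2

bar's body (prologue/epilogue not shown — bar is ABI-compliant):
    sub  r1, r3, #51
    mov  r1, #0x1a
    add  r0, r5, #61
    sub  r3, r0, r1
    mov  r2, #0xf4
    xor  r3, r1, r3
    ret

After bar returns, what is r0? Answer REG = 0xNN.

prologue: push r0 -> mem[0xae]=0xb9, sp=0xae
prologue: push r1 -> mem[0xad]=0xf5, sp=0xad
prologue: push r3 -> mem[0xac]=0x42, sp=0xac
body[0] sub  r1, r3, #51 -> r1=0x0f
body[1] mov  r1, #0x1a -> r1=0x1a
body[2] add  r0, r5, #61 -> r0=0xc0
body[3] sub  r3, r0, r1 -> r3=0xa6
body[4] mov  r2, #0xf4 -> r2=0xf4
body[5] xor  r3, r1, r3 -> r3=0xbc
epilogue: pop r3=0x42, sp=0xad
epilogue: pop r1=0xf5, sp=0xae
epilogue: pop r0=0xb9, sp=0xaf
r0 is callee-saved -> restored

REG = 0xb9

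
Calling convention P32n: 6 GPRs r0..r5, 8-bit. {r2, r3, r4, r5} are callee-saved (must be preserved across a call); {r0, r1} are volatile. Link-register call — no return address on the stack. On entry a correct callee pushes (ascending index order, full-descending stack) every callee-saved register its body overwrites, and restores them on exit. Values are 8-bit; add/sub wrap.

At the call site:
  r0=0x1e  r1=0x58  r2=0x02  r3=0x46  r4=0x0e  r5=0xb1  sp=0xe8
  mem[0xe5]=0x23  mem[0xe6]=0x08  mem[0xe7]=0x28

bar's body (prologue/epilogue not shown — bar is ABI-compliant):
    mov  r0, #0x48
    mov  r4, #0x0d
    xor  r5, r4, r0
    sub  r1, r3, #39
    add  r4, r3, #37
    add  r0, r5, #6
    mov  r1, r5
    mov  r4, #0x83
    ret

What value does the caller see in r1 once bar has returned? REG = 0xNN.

prologue: push r4 → mem[0xe7]=0x0e, sp=0xe7
prologue: push r5 → mem[0xe6]=0xb1, sp=0xe6
body[0] mov  r0, #0x48 → r0=0x48
body[1] mov  r4, #0x0d → r4=0x0d
body[2] xor  r5, r4, r0 → r5=0x45
body[3] sub  r1, r3, #39 → r1=0x1f
body[4] add  r4, r3, #37 → r4=0x6b
body[5] add  r0, r5, #6 → r0=0x4b
body[6] mov  r1, r5 → r1=0x45
body[7] mov  r4, #0x83 → r4=0x83
epilogue: pop r5=0xb1, sp=0xe7
epilogue: pop r4=0x0e, sp=0xe8
r1 is caller-saved → body value

REG = 0x45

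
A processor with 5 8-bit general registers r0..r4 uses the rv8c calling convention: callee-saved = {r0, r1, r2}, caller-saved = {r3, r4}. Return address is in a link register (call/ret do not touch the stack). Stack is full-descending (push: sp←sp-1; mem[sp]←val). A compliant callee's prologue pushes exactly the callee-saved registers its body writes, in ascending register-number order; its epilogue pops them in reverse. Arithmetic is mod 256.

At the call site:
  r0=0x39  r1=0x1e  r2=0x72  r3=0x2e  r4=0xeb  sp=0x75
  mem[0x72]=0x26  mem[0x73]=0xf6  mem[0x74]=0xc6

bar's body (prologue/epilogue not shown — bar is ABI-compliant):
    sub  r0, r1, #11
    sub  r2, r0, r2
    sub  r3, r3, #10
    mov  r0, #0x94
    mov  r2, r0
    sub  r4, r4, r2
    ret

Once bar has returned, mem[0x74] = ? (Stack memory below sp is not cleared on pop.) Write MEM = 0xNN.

MEM = 0x39

prologue: push r0 → mem[0x74]=0x39, sp=0x74
prologue: push r2 → mem[0x73]=0x72, sp=0x73
body[0] sub  r0, r1, #11 → r0=0x13
body[1] sub  r2, r0, r2 → r2=0xa1
body[2] sub  r3, r3, #10 → r3=0x24
body[3] mov  r0, #0x94 → r0=0x94
body[4] mov  r2, r0 → r2=0x94
body[5] sub  r4, r4, r2 → r4=0x57
epilogue: pop r2=0x72, sp=0x74
epilogue: pop r0=0x39, sp=0x75
prologue pushed ['r0', 'r2'] at ['0x74', '0x73']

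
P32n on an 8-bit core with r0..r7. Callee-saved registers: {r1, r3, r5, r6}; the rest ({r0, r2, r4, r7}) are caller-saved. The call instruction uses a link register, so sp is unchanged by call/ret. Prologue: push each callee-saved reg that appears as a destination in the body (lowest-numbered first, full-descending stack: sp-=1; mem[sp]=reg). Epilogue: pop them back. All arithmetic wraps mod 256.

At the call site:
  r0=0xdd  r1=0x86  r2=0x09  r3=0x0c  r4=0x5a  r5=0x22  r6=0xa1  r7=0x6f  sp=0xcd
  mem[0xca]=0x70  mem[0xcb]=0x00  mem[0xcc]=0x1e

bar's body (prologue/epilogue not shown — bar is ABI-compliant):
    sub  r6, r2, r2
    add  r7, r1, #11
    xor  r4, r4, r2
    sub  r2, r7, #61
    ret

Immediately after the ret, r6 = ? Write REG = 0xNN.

REG = 0xa1

prologue: push r6 → mem[0xcc]=0xa1, sp=0xcc
body[0] sub  r6, r2, r2 → r6=0x00
body[1] add  r7, r1, #11 → r7=0x91
body[2] xor  r4, r4, r2 → r4=0x53
body[3] sub  r2, r7, #61 → r2=0x54
epilogue: pop r6=0xa1, sp=0xcd
r6 is callee-saved → restored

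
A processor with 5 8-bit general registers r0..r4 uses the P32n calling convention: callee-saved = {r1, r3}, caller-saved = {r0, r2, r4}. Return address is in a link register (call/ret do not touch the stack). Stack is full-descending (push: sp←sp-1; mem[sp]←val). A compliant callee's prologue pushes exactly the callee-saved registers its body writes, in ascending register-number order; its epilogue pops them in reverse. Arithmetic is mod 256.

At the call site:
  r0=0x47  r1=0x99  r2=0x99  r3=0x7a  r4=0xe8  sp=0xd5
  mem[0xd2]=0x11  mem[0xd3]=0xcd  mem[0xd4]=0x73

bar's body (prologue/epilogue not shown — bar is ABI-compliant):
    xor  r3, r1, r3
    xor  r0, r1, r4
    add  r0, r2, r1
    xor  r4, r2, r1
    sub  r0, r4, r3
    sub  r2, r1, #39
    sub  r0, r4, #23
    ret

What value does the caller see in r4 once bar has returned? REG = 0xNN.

REG = 0x00

prologue: push r3 -> mem[0xd4]=0x7a, sp=0xd4
body[0] xor  r3, r1, r3 -> r3=0xe3
body[1] xor  r0, r1, r4 -> r0=0x71
body[2] add  r0, r2, r1 -> r0=0x32
body[3] xor  r4, r2, r1 -> r4=0x00
body[4] sub  r0, r4, r3 -> r0=0x1d
body[5] sub  r2, r1, #39 -> r2=0x72
body[6] sub  r0, r4, #23 -> r0=0xe9
epilogue: pop r3=0x7a, sp=0xd5
r4 is caller-saved -> body value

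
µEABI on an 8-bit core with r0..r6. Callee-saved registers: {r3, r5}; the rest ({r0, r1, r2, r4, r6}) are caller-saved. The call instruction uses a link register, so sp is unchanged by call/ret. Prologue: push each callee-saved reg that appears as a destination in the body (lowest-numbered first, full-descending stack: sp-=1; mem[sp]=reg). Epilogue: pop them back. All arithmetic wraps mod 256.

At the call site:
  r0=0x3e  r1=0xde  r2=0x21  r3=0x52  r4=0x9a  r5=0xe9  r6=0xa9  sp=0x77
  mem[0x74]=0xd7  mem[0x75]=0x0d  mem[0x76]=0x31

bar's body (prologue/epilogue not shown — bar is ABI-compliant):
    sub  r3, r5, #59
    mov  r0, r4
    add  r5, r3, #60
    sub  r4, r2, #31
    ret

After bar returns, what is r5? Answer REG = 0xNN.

REG = 0xe9

prologue: push r3 -> mem[0x76]=0x52, sp=0x76
prologue: push r5 -> mem[0x75]=0xe9, sp=0x75
body[0] sub  r3, r5, #59 -> r3=0xae
body[1] mov  r0, r4 -> r0=0x9a
body[2] add  r5, r3, #60 -> r5=0xea
body[3] sub  r4, r2, #31 -> r4=0x02
epilogue: pop r5=0xe9, sp=0x76
epilogue: pop r3=0x52, sp=0x77
r5 is callee-saved -> restored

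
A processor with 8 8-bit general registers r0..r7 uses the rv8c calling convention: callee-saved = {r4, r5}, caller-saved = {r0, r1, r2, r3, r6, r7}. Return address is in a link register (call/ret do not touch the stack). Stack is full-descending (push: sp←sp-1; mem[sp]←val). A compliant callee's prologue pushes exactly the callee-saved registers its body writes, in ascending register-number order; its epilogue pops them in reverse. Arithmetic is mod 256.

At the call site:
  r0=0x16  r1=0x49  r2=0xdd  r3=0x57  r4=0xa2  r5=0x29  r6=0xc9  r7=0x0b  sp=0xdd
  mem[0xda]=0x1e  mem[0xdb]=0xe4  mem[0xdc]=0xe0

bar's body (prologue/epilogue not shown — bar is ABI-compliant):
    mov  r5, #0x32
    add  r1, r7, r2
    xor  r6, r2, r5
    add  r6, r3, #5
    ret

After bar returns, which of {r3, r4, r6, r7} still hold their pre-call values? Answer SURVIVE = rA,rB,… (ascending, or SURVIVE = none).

SURVIVE = r3,r4,r7

prologue: push r5 → mem[0xdc]=0x29, sp=0xdc
body[0] mov  r5, #0x32 → r5=0x32
body[1] add  r1, r7, r2 → r1=0xe8
body[2] xor  r6, r2, r5 → r6=0xef
body[3] add  r6, r3, #5 → r6=0x5c
epilogue: pop r5=0x29, sp=0xdd
r3: caller-saved, written=False
r4: callee-saved, written=False
r6: caller-saved, written=True
r7: caller-saved, written=False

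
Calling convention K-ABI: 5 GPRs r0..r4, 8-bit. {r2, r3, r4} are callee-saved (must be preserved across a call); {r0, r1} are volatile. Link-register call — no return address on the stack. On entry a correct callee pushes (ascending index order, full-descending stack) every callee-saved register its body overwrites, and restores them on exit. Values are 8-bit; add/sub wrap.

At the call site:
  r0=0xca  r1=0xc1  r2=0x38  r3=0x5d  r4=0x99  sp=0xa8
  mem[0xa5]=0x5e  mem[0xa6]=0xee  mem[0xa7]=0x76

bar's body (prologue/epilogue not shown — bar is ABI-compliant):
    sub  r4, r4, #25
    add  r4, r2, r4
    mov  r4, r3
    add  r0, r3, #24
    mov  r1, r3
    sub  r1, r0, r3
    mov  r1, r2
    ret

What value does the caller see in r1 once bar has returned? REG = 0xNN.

REG = 0x38

prologue: push r4 → mem[0xa7]=0x99, sp=0xa7
body[0] sub  r4, r4, #25 → r4=0x80
body[1] add  r4, r2, r4 → r4=0xb8
body[2] mov  r4, r3 → r4=0x5d
body[3] add  r0, r3, #24 → r0=0x75
body[4] mov  r1, r3 → r1=0x5d
body[5] sub  r1, r0, r3 → r1=0x18
body[6] mov  r1, r2 → r1=0x38
epilogue: pop r4=0x99, sp=0xa8
r1 is caller-saved → body value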